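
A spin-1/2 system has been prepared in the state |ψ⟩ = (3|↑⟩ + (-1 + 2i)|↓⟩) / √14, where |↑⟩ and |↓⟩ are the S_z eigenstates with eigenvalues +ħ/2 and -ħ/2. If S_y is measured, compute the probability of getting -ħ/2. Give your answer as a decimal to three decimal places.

|-y⟩ = (|↑⟩ - i|↓⟩)/√2, so ⟨-y|ψ⟩ = (1 - i) / (√2·√14).
P = |1 - i|² / 28 = 2/28.

0.071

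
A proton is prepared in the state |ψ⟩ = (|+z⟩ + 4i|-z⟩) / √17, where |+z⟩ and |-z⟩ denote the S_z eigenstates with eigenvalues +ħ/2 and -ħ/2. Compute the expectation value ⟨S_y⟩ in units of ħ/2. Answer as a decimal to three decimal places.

0.471

⟨σ_y⟩ = 2 Im(a* b)/(|a|²+|b|²) with a = 1, b = 4i.
a* b = 4i, so ⟨σ_y⟩ = 8/17.
⟨S_y⟩ = (ħ/2)·⟨σ_y⟩.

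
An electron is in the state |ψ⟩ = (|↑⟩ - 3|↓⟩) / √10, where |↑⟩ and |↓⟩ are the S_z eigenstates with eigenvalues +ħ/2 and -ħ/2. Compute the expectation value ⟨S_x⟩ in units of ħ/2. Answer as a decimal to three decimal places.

-0.600

⟨σ_x⟩ = 2 Re(a* b)/(|a|²+|b|²) with a = 1, b = -3.
a* b = -3, so ⟨σ_x⟩ = -6/10.
⟨S_x⟩ = (ħ/2)·⟨σ_x⟩.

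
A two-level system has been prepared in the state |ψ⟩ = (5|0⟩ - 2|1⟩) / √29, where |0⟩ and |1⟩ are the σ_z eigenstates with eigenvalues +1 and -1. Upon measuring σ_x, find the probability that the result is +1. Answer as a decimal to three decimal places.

0.155

|+x⟩ = (|0⟩ + |1⟩)/√2, so ⟨+x|ψ⟩ = (3) / (√2·√29).
P = |3|² / 58 = 9/58.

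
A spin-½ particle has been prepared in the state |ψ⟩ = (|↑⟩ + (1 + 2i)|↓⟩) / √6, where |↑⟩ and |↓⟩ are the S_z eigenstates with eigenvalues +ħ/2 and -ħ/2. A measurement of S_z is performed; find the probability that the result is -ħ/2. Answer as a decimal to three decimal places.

The -ħ/2 outcome corresponds to |↓⟩. Its amplitude in |ψ⟩ is (1 + 2i)/√6.
P = |1 + 2i|² / 6 = 5/6.

0.833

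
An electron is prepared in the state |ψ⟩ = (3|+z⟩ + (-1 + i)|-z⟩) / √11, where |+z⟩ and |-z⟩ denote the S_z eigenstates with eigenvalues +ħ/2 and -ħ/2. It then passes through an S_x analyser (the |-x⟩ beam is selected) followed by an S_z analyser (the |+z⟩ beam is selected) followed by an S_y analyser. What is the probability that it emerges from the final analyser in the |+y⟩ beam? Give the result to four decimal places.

0.1932

First analyser (S_x): P(|-x⟩) = |⟨-x|ψ⟩|² = 17/22.
After stage 1 the state is |-x⟩; P(|+z⟩) = |⟨+z|-x⟩|² = 1/2.
After stage 2 the state is |+z⟩; P(|+y⟩) = |⟨+y|+z⟩|² = 1/2.
Joint probability = 17/22 × 1/2 × 1/2 = 0.1932.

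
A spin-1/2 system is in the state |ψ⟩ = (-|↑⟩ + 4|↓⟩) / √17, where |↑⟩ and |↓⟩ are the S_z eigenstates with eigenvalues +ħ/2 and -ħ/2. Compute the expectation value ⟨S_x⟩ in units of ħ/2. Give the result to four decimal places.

⟨σ_x⟩ = 2 Re(a* b)/(|a|²+|b|²) with a = -1, b = 4.
a* b = -4, so ⟨σ_x⟩ = -8/17.
⟨S_x⟩ = (ħ/2)·⟨σ_x⟩.

-0.4706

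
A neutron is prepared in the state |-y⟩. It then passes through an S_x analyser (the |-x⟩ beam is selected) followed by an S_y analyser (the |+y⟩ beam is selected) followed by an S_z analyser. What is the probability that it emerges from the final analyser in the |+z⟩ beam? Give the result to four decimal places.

0.1250

First analyser (S_x): from |-y⟩, P(|-x⟩) = 1/2.
After stage 1 the state is |-x⟩; P(|+y⟩) = |⟨+y|-x⟩|² = 1/2.
After stage 2 the state is |+y⟩; P(|+z⟩) = |⟨+z|+y⟩|² = 1/2.
Joint probability = 1/2 × 1/2 × 1/2 = 0.1250.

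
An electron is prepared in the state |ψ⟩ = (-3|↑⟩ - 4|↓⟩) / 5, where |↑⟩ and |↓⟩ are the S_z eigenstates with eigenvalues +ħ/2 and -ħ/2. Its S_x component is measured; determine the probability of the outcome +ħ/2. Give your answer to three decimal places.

|+x⟩ = (|↑⟩ + |↓⟩)/√2, so ⟨+x|ψ⟩ = (-7) / (√2·5).
P = |-7|² / 50 = 49/50.

0.980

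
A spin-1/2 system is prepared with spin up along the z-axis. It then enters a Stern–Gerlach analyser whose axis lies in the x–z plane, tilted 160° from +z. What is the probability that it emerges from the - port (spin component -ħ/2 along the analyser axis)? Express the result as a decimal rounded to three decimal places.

For spin-½, the probability of finding spin-up along an axis at angle θ to the initial spin direction is cos²(θ/2); spin-down is sin²(θ/2).
θ = 160°, so P = sin²(80°) ≈ 0.970.

0.970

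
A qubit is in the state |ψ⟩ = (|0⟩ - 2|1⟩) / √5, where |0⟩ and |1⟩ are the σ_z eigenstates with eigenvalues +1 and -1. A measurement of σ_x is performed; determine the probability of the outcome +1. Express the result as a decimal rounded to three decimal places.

|+x⟩ = (|0⟩ + |1⟩)/√2, so ⟨+x|ψ⟩ = (-1) / (√2·√5).
P = |-1|² / 10 = 1/10.

0.100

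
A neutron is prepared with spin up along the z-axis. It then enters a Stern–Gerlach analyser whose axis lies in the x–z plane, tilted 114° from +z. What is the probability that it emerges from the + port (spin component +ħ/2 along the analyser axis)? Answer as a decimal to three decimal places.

For spin-½, the probability of finding spin-up along an axis at angle θ to the initial spin direction is cos²(θ/2); spin-down is sin²(θ/2).
θ = 114°, so P = cos²(57°) ≈ 0.297.

0.297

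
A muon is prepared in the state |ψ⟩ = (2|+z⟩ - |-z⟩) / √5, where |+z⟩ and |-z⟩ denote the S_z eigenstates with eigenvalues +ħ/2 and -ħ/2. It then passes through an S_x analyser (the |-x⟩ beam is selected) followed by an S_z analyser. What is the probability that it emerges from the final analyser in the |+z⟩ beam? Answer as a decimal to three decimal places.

First analyser (S_x): P(|-x⟩) = |⟨-x|ψ⟩|² = 9/10.
After stage 1 the state is |-x⟩; P(|+z⟩) = |⟨+z|-x⟩|² = 1/2.
Joint probability = 9/10 × 1/2 = 0.450.

0.450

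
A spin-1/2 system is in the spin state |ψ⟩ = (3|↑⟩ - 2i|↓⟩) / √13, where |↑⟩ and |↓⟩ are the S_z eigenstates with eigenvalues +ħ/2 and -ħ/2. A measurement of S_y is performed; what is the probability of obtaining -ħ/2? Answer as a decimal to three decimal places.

0.962

|-y⟩ = (|↑⟩ - i|↓⟩)/√2, so ⟨-y|ψ⟩ = (5) / (√2·√13).
P = |5|² / 26 = 25/26.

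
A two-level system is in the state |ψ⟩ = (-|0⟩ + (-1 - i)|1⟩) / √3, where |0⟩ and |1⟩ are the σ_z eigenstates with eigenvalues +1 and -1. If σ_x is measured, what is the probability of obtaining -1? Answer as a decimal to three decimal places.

|-x⟩ = (|0⟩ - |1⟩)/√2, so ⟨-x|ψ⟩ = (i) / (√2·√3).
P = |i|² / 6 = 1/6.

0.167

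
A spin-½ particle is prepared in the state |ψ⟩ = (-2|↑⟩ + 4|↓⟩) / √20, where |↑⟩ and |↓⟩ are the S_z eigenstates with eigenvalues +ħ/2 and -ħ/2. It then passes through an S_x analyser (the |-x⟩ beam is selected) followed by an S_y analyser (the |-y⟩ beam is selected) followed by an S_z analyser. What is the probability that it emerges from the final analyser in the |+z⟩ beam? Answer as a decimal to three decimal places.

First analyser (S_x): P(|-x⟩) = |⟨-x|ψ⟩|² = 36/40.
After stage 1 the state is |-x⟩; P(|-y⟩) = |⟨-y|-x⟩|² = 1/2.
After stage 2 the state is |-y⟩; P(|+z⟩) = |⟨+z|-y⟩|² = 1/2.
Joint probability = 36/40 × 1/2 × 1/2 = 0.225.

0.225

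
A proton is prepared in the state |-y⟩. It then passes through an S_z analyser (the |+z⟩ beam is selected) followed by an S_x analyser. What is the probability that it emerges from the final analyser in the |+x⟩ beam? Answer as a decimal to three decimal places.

First analyser (S_z): from |-y⟩, P(|+z⟩) = 1/2.
After stage 1 the state is |+z⟩; P(|+x⟩) = |⟨+x|+z⟩|² = 1/2.
Joint probability = 1/2 × 1/2 = 0.250.

0.250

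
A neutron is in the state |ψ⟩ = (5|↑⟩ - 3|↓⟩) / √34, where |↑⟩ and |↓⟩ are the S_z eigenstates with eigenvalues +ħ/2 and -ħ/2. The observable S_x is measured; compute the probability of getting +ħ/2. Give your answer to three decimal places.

0.059

|+x⟩ = (|↑⟩ + |↓⟩)/√2, so ⟨+x|ψ⟩ = (2) / (√2·√34).
P = |2|² / 68 = 4/68.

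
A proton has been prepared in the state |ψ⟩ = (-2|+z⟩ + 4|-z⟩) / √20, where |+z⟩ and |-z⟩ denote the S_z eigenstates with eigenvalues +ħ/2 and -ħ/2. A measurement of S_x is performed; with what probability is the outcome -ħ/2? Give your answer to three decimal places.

0.900

|-x⟩ = (|+z⟩ - |-z⟩)/√2, so ⟨-x|ψ⟩ = (-6) / (√2·√20).
P = |-6|² / 40 = 36/40.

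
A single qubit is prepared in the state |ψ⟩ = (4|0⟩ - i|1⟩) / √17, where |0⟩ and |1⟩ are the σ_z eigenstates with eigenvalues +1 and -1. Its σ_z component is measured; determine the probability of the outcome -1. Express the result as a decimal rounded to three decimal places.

The -1 outcome corresponds to |1⟩. Its amplitude in |ψ⟩ is -i/√17.
P = |-i|² / 17 = 1/17.

0.059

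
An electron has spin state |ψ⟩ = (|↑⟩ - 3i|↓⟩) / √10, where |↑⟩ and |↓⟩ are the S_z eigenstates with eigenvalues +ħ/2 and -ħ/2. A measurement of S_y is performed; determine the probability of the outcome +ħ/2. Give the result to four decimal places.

0.2000

|+y⟩ = (|↑⟩ + i|↓⟩)/√2, so ⟨+y|ψ⟩ = (-2) / (√2·√10).
P = |-2|² / 20 = 4/20.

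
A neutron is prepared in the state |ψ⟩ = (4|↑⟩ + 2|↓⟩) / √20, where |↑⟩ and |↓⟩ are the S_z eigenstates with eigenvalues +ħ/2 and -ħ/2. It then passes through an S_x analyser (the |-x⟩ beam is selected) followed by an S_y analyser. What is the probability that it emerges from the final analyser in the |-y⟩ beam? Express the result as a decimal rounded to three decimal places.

First analyser (S_x): P(|-x⟩) = |⟨-x|ψ⟩|² = 4/40.
After stage 1 the state is |-x⟩; P(|-y⟩) = |⟨-y|-x⟩|² = 1/2.
Joint probability = 4/40 × 1/2 = 0.050.

0.050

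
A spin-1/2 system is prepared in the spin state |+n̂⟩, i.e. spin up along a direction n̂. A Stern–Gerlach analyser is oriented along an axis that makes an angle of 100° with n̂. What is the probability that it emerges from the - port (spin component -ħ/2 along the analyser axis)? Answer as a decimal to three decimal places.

0.587

For spin-½, the probability of finding spin-up along an axis at angle θ to the initial spin direction is cos²(θ/2); spin-down is sin²(θ/2).
θ = 100°, so P = sin²(50°) ≈ 0.587.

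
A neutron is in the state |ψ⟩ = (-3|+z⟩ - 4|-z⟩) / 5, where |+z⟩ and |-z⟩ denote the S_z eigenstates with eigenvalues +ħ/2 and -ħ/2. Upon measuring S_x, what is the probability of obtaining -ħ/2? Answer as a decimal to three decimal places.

0.020

|-x⟩ = (|+z⟩ - |-z⟩)/√2, so ⟨-x|ψ⟩ = (1) / (√2·5).
P = |1|² / 50 = 1/50.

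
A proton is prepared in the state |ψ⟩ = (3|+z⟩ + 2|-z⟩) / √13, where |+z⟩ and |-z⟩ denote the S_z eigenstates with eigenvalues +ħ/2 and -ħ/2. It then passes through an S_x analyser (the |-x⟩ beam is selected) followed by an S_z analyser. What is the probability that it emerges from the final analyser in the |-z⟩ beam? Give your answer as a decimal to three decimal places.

First analyser (S_x): P(|-x⟩) = |⟨-x|ψ⟩|² = 1/26.
After stage 1 the state is |-x⟩; P(|-z⟩) = |⟨-z|-x⟩|² = 1/2.
Joint probability = 1/26 × 1/2 = 0.019.

0.019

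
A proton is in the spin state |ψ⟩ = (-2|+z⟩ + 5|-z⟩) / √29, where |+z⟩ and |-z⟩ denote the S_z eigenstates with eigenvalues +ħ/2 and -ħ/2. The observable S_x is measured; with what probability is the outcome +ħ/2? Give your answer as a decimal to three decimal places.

|+x⟩ = (|+z⟩ + |-z⟩)/√2, so ⟨+x|ψ⟩ = (3) / (√2·√29).
P = |3|² / 58 = 9/58.

0.155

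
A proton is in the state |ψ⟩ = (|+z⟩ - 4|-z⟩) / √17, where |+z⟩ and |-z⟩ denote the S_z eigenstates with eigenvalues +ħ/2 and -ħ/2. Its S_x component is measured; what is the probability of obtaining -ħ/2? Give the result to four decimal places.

|-x⟩ = (|+z⟩ - |-z⟩)/√2, so ⟨-x|ψ⟩ = (5) / (√2·√17).
P = |5|² / 34 = 25/34.

0.7353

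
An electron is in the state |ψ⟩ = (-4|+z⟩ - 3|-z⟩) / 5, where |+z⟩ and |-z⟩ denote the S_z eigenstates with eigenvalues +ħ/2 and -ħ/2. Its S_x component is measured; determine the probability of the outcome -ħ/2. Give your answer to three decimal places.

|-x⟩ = (|+z⟩ - |-z⟩)/√2, so ⟨-x|ψ⟩ = (-1) / (√2·5).
P = |-1|² / 50 = 1/50.

0.020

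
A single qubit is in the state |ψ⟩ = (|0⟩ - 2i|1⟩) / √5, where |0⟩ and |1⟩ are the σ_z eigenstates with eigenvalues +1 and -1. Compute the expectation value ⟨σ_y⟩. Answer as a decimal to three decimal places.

-0.800

⟨σ_y⟩ = 2 Im(a* b)/(|a|²+|b|²) with a = 1, b = -2i.
a* b = -2i, so ⟨σ_y⟩ = -4/5.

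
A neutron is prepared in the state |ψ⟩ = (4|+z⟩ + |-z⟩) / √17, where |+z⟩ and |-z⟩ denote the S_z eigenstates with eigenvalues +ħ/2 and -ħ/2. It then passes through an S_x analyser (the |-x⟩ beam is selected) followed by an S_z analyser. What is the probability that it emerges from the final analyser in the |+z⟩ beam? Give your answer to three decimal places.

First analyser (S_x): P(|-x⟩) = |⟨-x|ψ⟩|² = 9/34.
After stage 1 the state is |-x⟩; P(|+z⟩) = |⟨+z|-x⟩|² = 1/2.
Joint probability = 9/34 × 1/2 = 0.132.

0.132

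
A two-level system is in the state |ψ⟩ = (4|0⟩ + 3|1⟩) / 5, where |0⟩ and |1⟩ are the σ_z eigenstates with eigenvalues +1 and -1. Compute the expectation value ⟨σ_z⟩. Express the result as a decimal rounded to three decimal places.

⟨σ_z⟩ = |a|² - |b|² divided by |a|²+|b|², with a, b the |0⟩, |1⟩ amplitudes.
= (16 - 9)/25 = 7/25.

0.280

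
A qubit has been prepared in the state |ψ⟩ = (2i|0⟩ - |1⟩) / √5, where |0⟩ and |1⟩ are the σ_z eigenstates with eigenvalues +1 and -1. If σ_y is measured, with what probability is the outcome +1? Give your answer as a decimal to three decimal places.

0.900

|+y⟩ = (|0⟩ + i|1⟩)/√2, so ⟨+y|ψ⟩ = (3i) / (√2·√5).
P = |3i|² / 10 = 9/10.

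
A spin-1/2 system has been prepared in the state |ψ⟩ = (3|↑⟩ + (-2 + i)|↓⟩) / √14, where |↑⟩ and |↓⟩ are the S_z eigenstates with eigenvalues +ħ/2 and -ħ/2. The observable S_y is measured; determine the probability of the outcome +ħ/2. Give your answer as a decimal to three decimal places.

|+y⟩ = (|↑⟩ + i|↓⟩)/√2, so ⟨+y|ψ⟩ = (4 + 2i) / (√2·√14).
P = |4 + 2i|² / 28 = 20/28.

0.714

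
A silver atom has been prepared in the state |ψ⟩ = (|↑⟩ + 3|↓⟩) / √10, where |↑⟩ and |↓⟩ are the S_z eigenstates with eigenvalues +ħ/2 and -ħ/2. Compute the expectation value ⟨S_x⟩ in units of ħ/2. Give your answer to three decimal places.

⟨σ_x⟩ = 2 Re(a* b)/(|a|²+|b|²) with a = 1, b = 3.
a* b = 3, so ⟨σ_x⟩ = 6/10.
⟨S_x⟩ = (ħ/2)·⟨σ_x⟩.

0.600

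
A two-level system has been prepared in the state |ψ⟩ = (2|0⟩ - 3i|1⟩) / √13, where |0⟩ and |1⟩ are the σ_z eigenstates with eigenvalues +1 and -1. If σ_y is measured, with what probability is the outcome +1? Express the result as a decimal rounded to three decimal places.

0.038

|+y⟩ = (|0⟩ + i|1⟩)/√2, so ⟨+y|ψ⟩ = (-1) / (√2·√13).
P = |-1|² / 26 = 1/26.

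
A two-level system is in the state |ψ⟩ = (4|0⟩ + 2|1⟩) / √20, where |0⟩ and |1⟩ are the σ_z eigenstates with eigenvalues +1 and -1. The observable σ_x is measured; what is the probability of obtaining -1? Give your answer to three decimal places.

0.100

|-x⟩ = (|0⟩ - |1⟩)/√2, so ⟨-x|ψ⟩ = (2) / (√2·√20).
P = |2|² / 40 = 4/40.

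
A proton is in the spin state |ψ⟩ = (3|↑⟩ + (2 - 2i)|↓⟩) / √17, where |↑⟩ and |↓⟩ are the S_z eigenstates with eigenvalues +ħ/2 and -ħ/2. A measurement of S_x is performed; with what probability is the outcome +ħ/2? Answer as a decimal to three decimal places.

|+x⟩ = (|↑⟩ + |↓⟩)/√2, so ⟨+x|ψ⟩ = (5 - 2i) / (√2·√17).
P = |5 - 2i|² / 34 = 29/34.

0.853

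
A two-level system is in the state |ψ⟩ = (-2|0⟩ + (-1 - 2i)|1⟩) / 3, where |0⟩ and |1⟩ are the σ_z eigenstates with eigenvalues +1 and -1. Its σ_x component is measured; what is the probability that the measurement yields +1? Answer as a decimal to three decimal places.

|+x⟩ = (|0⟩ + |1⟩)/√2, so ⟨+x|ψ⟩ = (-3 - 2i) / (√2·3).
P = |-3 - 2i|² / 18 = 13/18.

0.722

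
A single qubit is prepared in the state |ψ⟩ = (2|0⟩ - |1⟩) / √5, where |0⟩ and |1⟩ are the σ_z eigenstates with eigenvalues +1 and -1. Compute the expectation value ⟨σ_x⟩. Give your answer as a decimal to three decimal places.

⟨σ_x⟩ = 2 Re(a* b)/(|a|²+|b|²) with a = 2, b = -1.
a* b = -2, so ⟨σ_x⟩ = -4/5.

-0.800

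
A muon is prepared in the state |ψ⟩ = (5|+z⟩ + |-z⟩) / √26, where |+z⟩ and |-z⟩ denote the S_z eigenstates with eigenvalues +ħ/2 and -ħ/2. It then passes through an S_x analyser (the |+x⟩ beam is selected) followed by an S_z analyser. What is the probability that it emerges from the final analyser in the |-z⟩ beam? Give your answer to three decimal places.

0.346

First analyser (S_x): P(|+x⟩) = |⟨+x|ψ⟩|² = 36/52.
After stage 1 the state is |+x⟩; P(|-z⟩) = |⟨-z|+x⟩|² = 1/2.
Joint probability = 36/52 × 1/2 = 0.346.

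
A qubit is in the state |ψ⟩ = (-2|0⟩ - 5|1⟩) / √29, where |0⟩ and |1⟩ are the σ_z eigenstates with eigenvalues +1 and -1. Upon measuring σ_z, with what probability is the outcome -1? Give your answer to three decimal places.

0.862

The -1 outcome corresponds to |1⟩. Its amplitude in |ψ⟩ is -5/√29.
P = |-5|² / 29 = 25/29.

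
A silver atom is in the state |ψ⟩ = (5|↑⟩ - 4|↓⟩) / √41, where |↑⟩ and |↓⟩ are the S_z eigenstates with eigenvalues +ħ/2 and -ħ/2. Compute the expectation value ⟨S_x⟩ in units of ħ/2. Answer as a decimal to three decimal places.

⟨σ_x⟩ = 2 Re(a* b)/(|a|²+|b|²) with a = 5, b = -4.
a* b = -20, so ⟨σ_x⟩ = -40/41.
⟨S_x⟩ = (ħ/2)·⟨σ_x⟩.

-0.976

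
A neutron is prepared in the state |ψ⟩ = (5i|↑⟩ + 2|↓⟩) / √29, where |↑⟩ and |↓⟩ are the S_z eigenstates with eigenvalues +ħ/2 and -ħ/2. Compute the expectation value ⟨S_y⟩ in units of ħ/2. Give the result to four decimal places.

⟨σ_y⟩ = 2 Im(a* b)/(|a|²+|b|²) with a = 5i, b = 2.
a* b = -10i, so ⟨σ_y⟩ = -20/29.
⟨S_y⟩ = (ħ/2)·⟨σ_y⟩.

-0.6897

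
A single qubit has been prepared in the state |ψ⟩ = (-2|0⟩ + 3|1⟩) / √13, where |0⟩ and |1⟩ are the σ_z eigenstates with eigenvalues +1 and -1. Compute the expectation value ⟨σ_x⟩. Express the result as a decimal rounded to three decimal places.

⟨σ_x⟩ = 2 Re(a* b)/(|a|²+|b|²) with a = -2, b = 3.
a* b = -6, so ⟨σ_x⟩ = -12/13.

-0.923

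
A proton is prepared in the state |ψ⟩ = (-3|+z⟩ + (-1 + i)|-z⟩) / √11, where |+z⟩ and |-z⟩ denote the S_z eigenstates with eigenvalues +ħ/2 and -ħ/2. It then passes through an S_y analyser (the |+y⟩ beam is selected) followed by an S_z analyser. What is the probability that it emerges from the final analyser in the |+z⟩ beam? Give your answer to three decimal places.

0.114

First analyser (S_y): P(|+y⟩) = |⟨+y|ψ⟩|² = 5/22.
After stage 1 the state is |+y⟩; P(|+z⟩) = |⟨+z|+y⟩|² = 1/2.
Joint probability = 5/22 × 1/2 = 0.114.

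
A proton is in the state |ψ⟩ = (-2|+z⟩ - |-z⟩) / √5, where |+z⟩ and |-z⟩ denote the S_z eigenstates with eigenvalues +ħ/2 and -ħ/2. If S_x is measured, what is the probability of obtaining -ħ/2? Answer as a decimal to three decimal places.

|-x⟩ = (|+z⟩ - |-z⟩)/√2, so ⟨-x|ψ⟩ = (-1) / (√2·√5).
P = |-1|² / 10 = 1/10.

0.100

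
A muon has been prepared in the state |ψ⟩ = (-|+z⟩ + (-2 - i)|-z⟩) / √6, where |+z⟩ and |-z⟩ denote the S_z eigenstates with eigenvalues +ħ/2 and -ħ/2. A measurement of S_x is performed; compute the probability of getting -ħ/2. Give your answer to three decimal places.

0.167

|-x⟩ = (|+z⟩ - |-z⟩)/√2, so ⟨-x|ψ⟩ = (1 + i) / (√2·√6).
P = |1 + i|² / 12 = 2/12.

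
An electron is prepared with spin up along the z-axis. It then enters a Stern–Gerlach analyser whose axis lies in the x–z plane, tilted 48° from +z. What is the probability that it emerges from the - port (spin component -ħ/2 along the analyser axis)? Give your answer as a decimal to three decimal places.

0.165

For spin-½, the probability of finding spin-up along an axis at angle θ to the initial spin direction is cos²(θ/2); spin-down is sin²(θ/2).
θ = 48°, so P = sin²(24°) ≈ 0.165.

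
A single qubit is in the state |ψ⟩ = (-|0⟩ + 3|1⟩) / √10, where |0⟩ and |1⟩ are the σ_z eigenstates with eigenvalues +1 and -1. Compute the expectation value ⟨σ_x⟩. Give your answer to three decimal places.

-0.600

⟨σ_x⟩ = 2 Re(a* b)/(|a|²+|b|²) with a = -1, b = 3.
a* b = -3, so ⟨σ_x⟩ = -6/10.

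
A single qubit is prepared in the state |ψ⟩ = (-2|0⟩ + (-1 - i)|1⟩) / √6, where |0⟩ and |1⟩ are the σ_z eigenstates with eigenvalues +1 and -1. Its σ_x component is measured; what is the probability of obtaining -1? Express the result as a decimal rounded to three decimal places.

0.167

|-x⟩ = (|0⟩ - |1⟩)/√2, so ⟨-x|ψ⟩ = (-1 + i) / (√2·√6).
P = |-1 + i|² / 12 = 2/12.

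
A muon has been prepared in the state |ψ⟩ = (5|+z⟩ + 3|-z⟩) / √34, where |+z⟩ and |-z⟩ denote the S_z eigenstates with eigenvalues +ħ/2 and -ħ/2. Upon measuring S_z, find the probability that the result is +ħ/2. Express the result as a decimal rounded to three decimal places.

The +ħ/2 outcome corresponds to |+z⟩. Its amplitude in |ψ⟩ is 5/√34.
P = |5|² / 34 = 25/34.

0.735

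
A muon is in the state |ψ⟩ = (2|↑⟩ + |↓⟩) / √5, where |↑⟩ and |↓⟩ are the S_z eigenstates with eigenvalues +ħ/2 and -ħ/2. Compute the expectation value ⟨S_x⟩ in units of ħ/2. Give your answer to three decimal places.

0.800

⟨σ_x⟩ = 2 Re(a* b)/(|a|²+|b|²) with a = 2, b = 1.
a* b = 2, so ⟨σ_x⟩ = 4/5.
⟨S_x⟩ = (ħ/2)·⟨σ_x⟩.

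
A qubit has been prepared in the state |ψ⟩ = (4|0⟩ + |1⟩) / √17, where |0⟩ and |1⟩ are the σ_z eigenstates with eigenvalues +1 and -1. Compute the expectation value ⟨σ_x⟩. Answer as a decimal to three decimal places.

⟨σ_x⟩ = 2 Re(a* b)/(|a|²+|b|²) with a = 4, b = 1.
a* b = 4, so ⟨σ_x⟩ = 8/17.

0.471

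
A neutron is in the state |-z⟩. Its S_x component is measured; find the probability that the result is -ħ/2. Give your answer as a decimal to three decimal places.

In the S_z basis, |-z⟩ = |-z⟩ and |-x⟩ = (|+z⟩ - |-z⟩)/√2.
|⟨-x|-z⟩|² = 1/2.

0.500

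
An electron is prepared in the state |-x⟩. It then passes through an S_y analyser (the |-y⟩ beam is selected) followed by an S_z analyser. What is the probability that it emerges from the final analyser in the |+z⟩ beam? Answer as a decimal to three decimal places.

0.250

First analyser (S_y): from |-x⟩, P(|-y⟩) = 1/2.
After stage 1 the state is |-y⟩; P(|+z⟩) = |⟨+z|-y⟩|² = 1/2.
Joint probability = 1/2 × 1/2 = 0.250.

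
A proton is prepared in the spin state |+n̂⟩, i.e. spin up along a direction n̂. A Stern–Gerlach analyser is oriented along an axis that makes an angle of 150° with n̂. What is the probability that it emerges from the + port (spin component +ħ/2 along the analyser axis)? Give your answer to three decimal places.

For spin-½, the probability of finding spin-up along an axis at angle θ to the initial spin direction is cos²(θ/2); spin-down is sin²(θ/2).
θ = 150°, so P = cos²(75°) ≈ 0.067.

0.067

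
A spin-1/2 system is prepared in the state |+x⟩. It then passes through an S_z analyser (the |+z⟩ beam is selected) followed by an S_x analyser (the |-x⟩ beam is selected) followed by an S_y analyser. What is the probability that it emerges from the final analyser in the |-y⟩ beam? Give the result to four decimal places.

First analyser (S_z): from |+x⟩, P(|+z⟩) = 1/2.
After stage 1 the state is |+z⟩; P(|-x⟩) = |⟨-x|+z⟩|² = 1/2.
After stage 2 the state is |-x⟩; P(|-y⟩) = |⟨-y|-x⟩|² = 1/2.
Joint probability = 1/2 × 1/2 × 1/2 = 0.1250.

0.1250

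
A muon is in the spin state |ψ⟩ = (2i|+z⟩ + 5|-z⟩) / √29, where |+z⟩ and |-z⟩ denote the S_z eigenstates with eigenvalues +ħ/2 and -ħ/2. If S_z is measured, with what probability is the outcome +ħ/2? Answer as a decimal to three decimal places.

The +ħ/2 outcome corresponds to |+z⟩. Its amplitude in |ψ⟩ is 2i/√29.
P = |2i|² / 29 = 4/29.

0.138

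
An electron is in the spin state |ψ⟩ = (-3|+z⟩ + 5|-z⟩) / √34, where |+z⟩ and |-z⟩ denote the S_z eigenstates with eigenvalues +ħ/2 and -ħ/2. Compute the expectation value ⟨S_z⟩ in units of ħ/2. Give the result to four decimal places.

⟨σ_z⟩ = |a|² - |b|² divided by |a|²+|b|², with a, b the |+z⟩, |-z⟩ amplitudes.
= (9 - 25)/34 = -16/34.
⟨S_z⟩ = (ħ/2)·⟨σ_z⟩.

-0.4706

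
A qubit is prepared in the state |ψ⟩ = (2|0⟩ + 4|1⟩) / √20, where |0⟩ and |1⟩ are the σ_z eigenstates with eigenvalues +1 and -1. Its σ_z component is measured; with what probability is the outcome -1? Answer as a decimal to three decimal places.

The -1 outcome corresponds to |1⟩. Its amplitude in |ψ⟩ is 4/√20.
P = |4|² / 20 = 16/20.

0.800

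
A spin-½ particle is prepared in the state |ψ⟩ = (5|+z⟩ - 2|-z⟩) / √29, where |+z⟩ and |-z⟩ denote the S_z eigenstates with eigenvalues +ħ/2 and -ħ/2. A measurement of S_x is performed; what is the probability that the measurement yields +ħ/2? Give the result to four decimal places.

|+x⟩ = (|+z⟩ + |-z⟩)/√2, so ⟨+x|ψ⟩ = (3) / (√2·√29).
P = |3|² / 58 = 9/58.

0.1552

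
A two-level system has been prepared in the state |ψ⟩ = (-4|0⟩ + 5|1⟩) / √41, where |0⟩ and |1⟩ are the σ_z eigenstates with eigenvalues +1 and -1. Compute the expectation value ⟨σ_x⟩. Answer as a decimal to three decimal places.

⟨σ_x⟩ = 2 Re(a* b)/(|a|²+|b|²) with a = -4, b = 5.
a* b = -20, so ⟨σ_x⟩ = -40/41.

-0.976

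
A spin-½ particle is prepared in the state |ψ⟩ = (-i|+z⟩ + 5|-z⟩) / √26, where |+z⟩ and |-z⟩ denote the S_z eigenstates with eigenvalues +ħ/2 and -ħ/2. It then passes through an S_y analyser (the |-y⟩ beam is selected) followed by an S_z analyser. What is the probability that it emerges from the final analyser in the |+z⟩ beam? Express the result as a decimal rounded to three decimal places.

First analyser (S_y): P(|-y⟩) = |⟨-y|ψ⟩|² = 16/52.
After stage 1 the state is |-y⟩; P(|+z⟩) = |⟨+z|-y⟩|² = 1/2.
Joint probability = 16/52 × 1/2 = 0.154.

0.154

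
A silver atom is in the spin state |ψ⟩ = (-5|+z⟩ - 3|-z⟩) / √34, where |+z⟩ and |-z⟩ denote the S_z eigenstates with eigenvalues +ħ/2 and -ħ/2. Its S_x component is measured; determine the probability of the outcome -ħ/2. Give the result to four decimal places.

|-x⟩ = (|+z⟩ - |-z⟩)/√2, so ⟨-x|ψ⟩ = (-2) / (√2·√34).
P = |-2|² / 68 = 4/68.

0.0588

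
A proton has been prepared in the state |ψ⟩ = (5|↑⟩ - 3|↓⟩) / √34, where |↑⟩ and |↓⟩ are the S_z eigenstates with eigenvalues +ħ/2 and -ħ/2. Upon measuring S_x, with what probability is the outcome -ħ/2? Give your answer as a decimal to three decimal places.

|-x⟩ = (|↑⟩ - |↓⟩)/√2, so ⟨-x|ψ⟩ = (8) / (√2·√34).
P = |8|² / 68 = 64/68.

0.941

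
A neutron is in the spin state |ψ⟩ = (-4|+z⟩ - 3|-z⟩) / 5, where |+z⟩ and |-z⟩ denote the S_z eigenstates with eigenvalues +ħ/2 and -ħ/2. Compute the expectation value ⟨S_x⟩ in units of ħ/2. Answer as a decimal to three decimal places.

⟨σ_x⟩ = 2 Re(a* b)/(|a|²+|b|²) with a = -4, b = -3.
a* b = 12, so ⟨σ_x⟩ = 24/25.
⟨S_x⟩ = (ħ/2)·⟨σ_x⟩.

0.960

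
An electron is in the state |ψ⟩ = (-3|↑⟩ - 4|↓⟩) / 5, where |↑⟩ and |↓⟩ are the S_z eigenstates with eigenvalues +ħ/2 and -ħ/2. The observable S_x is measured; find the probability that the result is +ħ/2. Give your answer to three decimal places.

0.980

|+x⟩ = (|↑⟩ + |↓⟩)/√2, so ⟨+x|ψ⟩ = (-7) / (√2·5).
P = |-7|² / 50 = 49/50.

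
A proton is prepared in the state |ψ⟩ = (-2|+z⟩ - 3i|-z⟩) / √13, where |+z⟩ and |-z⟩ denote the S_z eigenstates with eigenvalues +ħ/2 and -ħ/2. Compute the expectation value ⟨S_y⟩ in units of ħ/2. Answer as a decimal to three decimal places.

0.923

⟨σ_y⟩ = 2 Im(a* b)/(|a|²+|b|²) with a = -2, b = -3i.
a* b = 6i, so ⟨σ_y⟩ = 12/13.
⟨S_y⟩ = (ħ/2)·⟨σ_y⟩.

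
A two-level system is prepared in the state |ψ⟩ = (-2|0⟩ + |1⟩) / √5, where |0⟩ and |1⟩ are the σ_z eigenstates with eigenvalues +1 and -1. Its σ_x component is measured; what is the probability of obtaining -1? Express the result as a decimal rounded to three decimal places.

0.900

|-x⟩ = (|0⟩ - |1⟩)/√2, so ⟨-x|ψ⟩ = (-3) / (√2·√5).
P = |-3|² / 10 = 9/10.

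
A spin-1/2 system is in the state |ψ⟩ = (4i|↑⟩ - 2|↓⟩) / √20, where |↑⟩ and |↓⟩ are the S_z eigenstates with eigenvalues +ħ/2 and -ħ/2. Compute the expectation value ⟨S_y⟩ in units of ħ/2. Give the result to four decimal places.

0.8000

⟨σ_y⟩ = 2 Im(a* b)/(|a|²+|b|²) with a = 4i, b = -2.
a* b = 8i, so ⟨σ_y⟩ = 16/20.
⟨S_y⟩ = (ħ/2)·⟨σ_y⟩.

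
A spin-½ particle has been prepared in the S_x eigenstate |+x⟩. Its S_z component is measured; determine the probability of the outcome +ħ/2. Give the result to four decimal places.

In the S_z basis, |+x⟩ = (|+z⟩ + |-z⟩)/√2 and |+z⟩ = |+z⟩.
|⟨+z|+x⟩|² = 1/2.

0.5000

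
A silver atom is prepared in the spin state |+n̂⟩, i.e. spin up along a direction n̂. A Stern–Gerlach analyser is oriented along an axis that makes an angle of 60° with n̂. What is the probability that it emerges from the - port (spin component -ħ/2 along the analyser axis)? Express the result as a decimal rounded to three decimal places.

For spin-½, the probability of finding spin-up along an axis at angle θ to the initial spin direction is cos²(θ/2); spin-down is sin²(θ/2).
θ = 60°, so P = sin²(30°) ≈ 0.250.

0.250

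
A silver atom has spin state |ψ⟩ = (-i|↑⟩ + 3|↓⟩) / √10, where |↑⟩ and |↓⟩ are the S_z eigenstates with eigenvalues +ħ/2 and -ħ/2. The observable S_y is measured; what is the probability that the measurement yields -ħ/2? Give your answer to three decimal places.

|-y⟩ = (|↑⟩ - i|↓⟩)/√2, so ⟨-y|ψ⟩ = (2i) / (√2·√10).
P = |2i|² / 20 = 4/20.

0.200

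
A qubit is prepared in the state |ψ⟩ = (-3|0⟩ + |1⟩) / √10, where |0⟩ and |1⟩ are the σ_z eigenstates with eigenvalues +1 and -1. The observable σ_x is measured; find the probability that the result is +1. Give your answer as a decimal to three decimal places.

|+x⟩ = (|0⟩ + |1⟩)/√2, so ⟨+x|ψ⟩ = (-2) / (√2·√10).
P = |-2|² / 20 = 4/20.

0.200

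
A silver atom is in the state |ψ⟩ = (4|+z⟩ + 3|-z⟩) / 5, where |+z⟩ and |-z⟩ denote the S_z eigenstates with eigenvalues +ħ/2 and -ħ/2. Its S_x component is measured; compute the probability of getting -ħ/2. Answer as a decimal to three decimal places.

|-x⟩ = (|+z⟩ - |-z⟩)/√2, so ⟨-x|ψ⟩ = (1) / (√2·5).
P = |1|² / 50 = 1/50.

0.020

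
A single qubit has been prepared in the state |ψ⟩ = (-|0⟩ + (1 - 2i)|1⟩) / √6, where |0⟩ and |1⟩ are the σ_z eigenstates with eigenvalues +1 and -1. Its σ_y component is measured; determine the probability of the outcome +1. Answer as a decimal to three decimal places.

0.833

|+y⟩ = (|0⟩ + i|1⟩)/√2, so ⟨+y|ψ⟩ = (-3 - i) / (√2·√6).
P = |-3 - i|² / 12 = 10/12.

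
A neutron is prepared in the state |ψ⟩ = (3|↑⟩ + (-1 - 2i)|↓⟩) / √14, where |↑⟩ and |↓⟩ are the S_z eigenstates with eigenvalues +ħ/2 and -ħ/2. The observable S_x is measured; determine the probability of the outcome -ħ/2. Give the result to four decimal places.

|-x⟩ = (|↑⟩ - |↓⟩)/√2, so ⟨-x|ψ⟩ = (4 + 2i) / (√2·√14).
P = |4 + 2i|² / 28 = 20/28.

0.7143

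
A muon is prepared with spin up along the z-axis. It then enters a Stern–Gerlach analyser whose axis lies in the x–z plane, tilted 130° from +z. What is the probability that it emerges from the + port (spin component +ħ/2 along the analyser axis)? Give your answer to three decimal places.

For spin-½, the probability of finding spin-up along an axis at angle θ to the initial spin direction is cos²(θ/2); spin-down is sin²(θ/2).
θ = 130°, so P = cos²(65°) ≈ 0.179.

0.179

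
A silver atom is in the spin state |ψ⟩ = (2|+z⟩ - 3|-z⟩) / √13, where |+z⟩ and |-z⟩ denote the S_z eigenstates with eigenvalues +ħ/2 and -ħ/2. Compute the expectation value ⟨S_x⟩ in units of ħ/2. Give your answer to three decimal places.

⟨σ_x⟩ = 2 Re(a* b)/(|a|²+|b|²) with a = 2, b = -3.
a* b = -6, so ⟨σ_x⟩ = -12/13.
⟨S_x⟩ = (ħ/2)·⟨σ_x⟩.

-0.923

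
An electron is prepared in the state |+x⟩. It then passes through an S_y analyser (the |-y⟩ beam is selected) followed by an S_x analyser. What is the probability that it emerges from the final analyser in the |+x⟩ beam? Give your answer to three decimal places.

0.250

First analyser (S_y): from |+x⟩, P(|-y⟩) = 1/2.
After stage 1 the state is |-y⟩; P(|+x⟩) = |⟨+x|-y⟩|² = 1/2.
Joint probability = 1/2 × 1/2 = 0.250.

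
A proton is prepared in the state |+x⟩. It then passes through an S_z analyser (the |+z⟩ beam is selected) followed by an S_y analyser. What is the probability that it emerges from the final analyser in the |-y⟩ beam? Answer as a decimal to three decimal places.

First analyser (S_z): from |+x⟩, P(|+z⟩) = 1/2.
After stage 1 the state is |+z⟩; P(|-y⟩) = |⟨-y|+z⟩|² = 1/2.
Joint probability = 1/2 × 1/2 = 0.250.

0.250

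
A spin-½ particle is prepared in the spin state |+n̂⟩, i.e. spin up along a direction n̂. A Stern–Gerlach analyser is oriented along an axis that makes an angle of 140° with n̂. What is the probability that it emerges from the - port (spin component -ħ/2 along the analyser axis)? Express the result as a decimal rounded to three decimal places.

0.883

For spin-½, the probability of finding spin-up along an axis at angle θ to the initial spin direction is cos²(θ/2); spin-down is sin²(θ/2).
θ = 140°, so P = sin²(70°) ≈ 0.883.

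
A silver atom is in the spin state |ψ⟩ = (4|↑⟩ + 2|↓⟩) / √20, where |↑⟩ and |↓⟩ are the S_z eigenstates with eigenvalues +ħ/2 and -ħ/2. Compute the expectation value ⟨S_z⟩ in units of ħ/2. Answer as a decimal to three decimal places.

0.600

⟨σ_z⟩ = |a|² - |b|² divided by |a|²+|b|², with a, b the |↑⟩, |↓⟩ amplitudes.
= (16 - 4)/20 = 12/20.
⟨S_z⟩ = (ħ/2)·⟨σ_z⟩.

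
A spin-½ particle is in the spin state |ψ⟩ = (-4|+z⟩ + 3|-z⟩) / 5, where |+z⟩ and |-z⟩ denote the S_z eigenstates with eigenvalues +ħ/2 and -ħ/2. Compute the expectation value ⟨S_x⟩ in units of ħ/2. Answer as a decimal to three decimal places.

⟨σ_x⟩ = 2 Re(a* b)/(|a|²+|b|²) with a = -4, b = 3.
a* b = -12, so ⟨σ_x⟩ = -24/25.
⟨S_x⟩ = (ħ/2)·⟨σ_x⟩.

-0.960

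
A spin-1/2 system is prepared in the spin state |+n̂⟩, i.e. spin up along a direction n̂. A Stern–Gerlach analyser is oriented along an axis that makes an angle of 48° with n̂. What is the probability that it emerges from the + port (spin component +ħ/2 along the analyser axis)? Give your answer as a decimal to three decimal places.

0.835

For spin-½, the probability of finding spin-up along an axis at angle θ to the initial spin direction is cos²(θ/2); spin-down is sin²(θ/2).
θ = 48°, so P = cos²(24°) ≈ 0.835.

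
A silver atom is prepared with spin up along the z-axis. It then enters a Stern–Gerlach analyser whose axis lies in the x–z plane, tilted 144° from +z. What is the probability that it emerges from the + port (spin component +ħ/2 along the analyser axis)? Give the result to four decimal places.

For spin-½, the probability of finding spin-up along an axis at angle θ to the initial spin direction is cos²(θ/2); spin-down is sin²(θ/2).
θ = 144°, so P = cos²(72°) ≈ 0.0955.

0.0955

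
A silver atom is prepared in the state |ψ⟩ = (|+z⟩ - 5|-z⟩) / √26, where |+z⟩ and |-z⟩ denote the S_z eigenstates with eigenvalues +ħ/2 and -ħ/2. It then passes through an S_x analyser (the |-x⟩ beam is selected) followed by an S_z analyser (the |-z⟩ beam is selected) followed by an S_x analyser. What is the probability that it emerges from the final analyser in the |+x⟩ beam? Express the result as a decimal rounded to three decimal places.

First analyser (S_x): P(|-x⟩) = |⟨-x|ψ⟩|² = 36/52.
After stage 1 the state is |-x⟩; P(|-z⟩) = |⟨-z|-x⟩|² = 1/2.
After stage 2 the state is |-z⟩; P(|+x⟩) = |⟨+x|-z⟩|² = 1/2.
Joint probability = 36/52 × 1/2 × 1/2 = 0.173.

0.173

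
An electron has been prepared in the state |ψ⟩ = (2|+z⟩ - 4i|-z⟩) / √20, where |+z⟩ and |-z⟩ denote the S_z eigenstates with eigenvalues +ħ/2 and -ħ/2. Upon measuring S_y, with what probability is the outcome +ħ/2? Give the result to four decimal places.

0.1000

|+y⟩ = (|+z⟩ + i|-z⟩)/√2, so ⟨+y|ψ⟩ = (-2) / (√2·√20).
P = |-2|² / 40 = 4/40.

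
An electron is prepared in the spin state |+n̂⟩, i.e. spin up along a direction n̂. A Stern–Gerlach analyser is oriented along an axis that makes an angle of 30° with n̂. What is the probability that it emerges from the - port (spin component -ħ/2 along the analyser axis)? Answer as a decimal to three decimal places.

0.067

For spin-½, the probability of finding spin-up along an axis at angle θ to the initial spin direction is cos²(θ/2); spin-down is sin²(θ/2).
θ = 30°, so P = sin²(15°) ≈ 0.067.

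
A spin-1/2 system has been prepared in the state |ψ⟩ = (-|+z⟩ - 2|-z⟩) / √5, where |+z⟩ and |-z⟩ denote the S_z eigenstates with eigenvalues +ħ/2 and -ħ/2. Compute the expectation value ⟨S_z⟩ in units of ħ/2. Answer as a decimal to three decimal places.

-0.600

⟨σ_z⟩ = |a|² - |b|² divided by |a|²+|b|², with a, b the |+z⟩, |-z⟩ amplitudes.
= (1 - 4)/5 = -3/5.
⟨S_z⟩ = (ħ/2)·⟨σ_z⟩.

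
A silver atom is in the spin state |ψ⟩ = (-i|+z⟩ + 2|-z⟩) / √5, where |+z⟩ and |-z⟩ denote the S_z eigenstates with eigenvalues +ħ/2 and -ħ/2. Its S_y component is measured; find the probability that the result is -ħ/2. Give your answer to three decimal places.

|-y⟩ = (|+z⟩ - i|-z⟩)/√2, so ⟨-y|ψ⟩ = (i) / (√2·√5).
P = |i|² / 10 = 1/10.

0.100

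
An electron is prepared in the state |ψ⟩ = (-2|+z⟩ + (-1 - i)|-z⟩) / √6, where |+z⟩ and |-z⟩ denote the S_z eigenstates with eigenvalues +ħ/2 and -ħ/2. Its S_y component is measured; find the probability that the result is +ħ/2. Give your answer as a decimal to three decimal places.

|+y⟩ = (|+z⟩ + i|-z⟩)/√2, so ⟨+y|ψ⟩ = (-3 + i) / (√2·√6).
P = |-3 + i|² / 12 = 10/12.

0.833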